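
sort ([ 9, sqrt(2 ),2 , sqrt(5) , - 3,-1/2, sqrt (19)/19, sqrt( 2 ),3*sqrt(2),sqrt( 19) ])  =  [ - 3,-1/2,  sqrt( 19 )/19,sqrt( 2 ), sqrt ( 2), 2, sqrt (5 ),3*sqrt( 2),sqrt( 19 ), 9] 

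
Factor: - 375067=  - 7^1*11^1*4871^1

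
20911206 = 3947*5298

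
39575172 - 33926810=5648362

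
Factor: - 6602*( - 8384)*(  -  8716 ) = -2^9*131^1*2179^1 *3301^1 = - 482440780288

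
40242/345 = 13414/115 = 116.64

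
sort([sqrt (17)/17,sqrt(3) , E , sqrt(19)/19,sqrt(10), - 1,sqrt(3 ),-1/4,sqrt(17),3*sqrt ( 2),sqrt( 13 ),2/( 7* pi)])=[ - 1,  -  1/4, 2/(7*pi),sqrt(19)/19, sqrt( 17 ) /17,sqrt(3),sqrt( 3), E, sqrt(10),sqrt( 13 ),  sqrt(17),3*sqrt( 2)] 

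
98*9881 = 968338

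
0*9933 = 0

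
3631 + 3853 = 7484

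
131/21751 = 131/21751 = 0.01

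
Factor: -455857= -607^1*751^1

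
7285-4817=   2468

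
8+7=15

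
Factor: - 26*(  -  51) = 2^1*3^1*13^1*17^1=1326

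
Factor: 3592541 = 379^1 * 9479^1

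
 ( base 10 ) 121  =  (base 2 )1111001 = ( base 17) 72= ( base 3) 11111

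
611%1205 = 611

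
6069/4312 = 867/616 = 1.41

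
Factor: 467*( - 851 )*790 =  - 313959430 = -2^1*5^1* 23^1* 37^1 * 79^1*467^1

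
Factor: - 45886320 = - 2^4*3^2*5^1 *101^1*631^1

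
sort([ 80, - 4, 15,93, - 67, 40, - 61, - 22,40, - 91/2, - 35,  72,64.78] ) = [ - 67,- 61, -91/2,- 35, - 22, - 4,15,40,40,  64.78 , 72,80,93]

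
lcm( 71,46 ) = 3266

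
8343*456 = 3804408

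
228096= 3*76032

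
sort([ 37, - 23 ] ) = [ - 23, 37]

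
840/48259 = 840/48259 = 0.02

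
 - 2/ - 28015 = 2/28015 =0.00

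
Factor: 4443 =3^1*1481^1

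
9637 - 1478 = 8159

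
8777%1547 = 1042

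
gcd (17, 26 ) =1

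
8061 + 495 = 8556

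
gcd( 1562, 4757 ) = 71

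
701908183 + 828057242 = 1529965425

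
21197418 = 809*26202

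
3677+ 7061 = 10738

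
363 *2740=994620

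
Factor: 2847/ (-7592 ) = - 2^(-3 )*3^1=-3/8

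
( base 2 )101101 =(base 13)36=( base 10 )45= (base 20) 25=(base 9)50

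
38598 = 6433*6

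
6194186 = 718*8627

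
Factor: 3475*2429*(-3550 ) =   -  2^1*5^4 * 7^1*71^1 * 139^1*347^1 = - 29964751250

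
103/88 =103/88 = 1.17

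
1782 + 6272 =8054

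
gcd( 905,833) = 1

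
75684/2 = 37842 = 37842.00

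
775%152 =15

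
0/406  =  0 =0.00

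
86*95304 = 8196144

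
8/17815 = 8/17815=   0.00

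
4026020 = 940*4283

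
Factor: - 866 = -2^1*433^1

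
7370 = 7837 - 467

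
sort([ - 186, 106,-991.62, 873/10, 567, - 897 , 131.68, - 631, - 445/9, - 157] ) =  [ - 991.62, - 897,  -  631, - 186,-157, - 445/9,873/10,106 , 131.68 , 567]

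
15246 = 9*1694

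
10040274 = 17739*566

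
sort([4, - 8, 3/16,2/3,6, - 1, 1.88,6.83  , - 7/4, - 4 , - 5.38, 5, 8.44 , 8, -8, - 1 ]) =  [-8, - 8,  -  5.38, - 4,  -  7/4, - 1 , - 1,3/16, 2/3 , 1.88, 4,5,6, 6.83 , 8, 8.44]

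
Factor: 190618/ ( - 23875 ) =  - 998/125  =  -2^1 * 5^ ( - 3)*499^1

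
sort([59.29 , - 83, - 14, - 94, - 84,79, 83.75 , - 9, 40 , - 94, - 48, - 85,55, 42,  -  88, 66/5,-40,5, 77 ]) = [ - 94,-94, - 88, - 85, - 84 , - 83, - 48,- 40, - 14 , - 9, 5,  66/5, 40,42, 55,59.29, 77, 79, 83.75]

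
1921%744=433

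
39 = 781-742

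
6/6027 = 2/2009  =  0.00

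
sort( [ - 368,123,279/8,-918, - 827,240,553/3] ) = [ - 918, - 827, - 368,  279/8, 123, 553/3, 240 ]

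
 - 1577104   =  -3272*482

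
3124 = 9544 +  - 6420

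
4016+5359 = 9375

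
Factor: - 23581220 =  - 2^2*5^1*13^1*90697^1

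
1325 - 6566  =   - 5241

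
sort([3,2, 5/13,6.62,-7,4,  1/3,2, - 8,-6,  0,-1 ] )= [-8, - 7, - 6, - 1, 0,1/3,5/13 , 2,2,3,4,  6.62]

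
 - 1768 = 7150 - 8918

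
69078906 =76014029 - 6935123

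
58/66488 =29/33244 =0.00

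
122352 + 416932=539284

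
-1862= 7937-9799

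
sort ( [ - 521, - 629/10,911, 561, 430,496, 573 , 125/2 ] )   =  [ - 521, - 629/10,125/2 , 430 , 496,561,573,  911 ] 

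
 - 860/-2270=86/227 = 0.38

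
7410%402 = 174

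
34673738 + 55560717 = 90234455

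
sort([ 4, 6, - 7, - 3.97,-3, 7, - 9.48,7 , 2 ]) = [-9.48, - 7 ,  -  3.97, - 3,2,4,6, 7 , 7] 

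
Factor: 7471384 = 2^3*933923^1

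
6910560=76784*90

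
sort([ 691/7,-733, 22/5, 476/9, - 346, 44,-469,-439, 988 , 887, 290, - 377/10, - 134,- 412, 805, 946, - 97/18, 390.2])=[ - 733,- 469, - 439, - 412,-346, - 134, - 377/10 ,-97/18, 22/5, 44, 476/9,691/7,290,  390.2, 805,887,946,988 ] 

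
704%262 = 180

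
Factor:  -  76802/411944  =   - 38401/205972 = -2^( - 2 ) * 11^1*13^ (-1 ) * 17^(-1)*233^(-1 )*3491^1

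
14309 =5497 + 8812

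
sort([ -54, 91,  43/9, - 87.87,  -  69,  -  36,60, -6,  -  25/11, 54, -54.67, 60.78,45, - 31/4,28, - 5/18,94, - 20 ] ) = [ -87.87, - 69, - 54.67,  -  54,  -  36, - 20,  -  31/4, - 6, - 25/11 ,-5/18, 43/9,28, 45 , 54, 60,60.78, 91,  94]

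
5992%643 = 205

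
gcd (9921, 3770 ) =1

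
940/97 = 940/97 =9.69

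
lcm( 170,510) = 510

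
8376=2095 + 6281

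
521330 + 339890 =861220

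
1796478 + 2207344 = 4003822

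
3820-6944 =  - 3124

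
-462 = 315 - 777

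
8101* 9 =72909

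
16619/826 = 20 + 99/826 = 20.12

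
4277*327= 1398579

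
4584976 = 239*19184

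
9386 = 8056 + 1330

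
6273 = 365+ 5908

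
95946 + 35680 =131626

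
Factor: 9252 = 2^2*3^2*257^1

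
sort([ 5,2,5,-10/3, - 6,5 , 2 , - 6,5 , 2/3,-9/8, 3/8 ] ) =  [ - 6, -6, - 10/3, - 9/8,3/8, 2/3, 2,2,5,5,5, 5] 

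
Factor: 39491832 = 2^3*3^1*73^1*22541^1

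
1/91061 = 1/91061 = 0.00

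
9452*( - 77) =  - 727804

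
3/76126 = 3/76126  =  0.00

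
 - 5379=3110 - 8489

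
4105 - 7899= - 3794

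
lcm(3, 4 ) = 12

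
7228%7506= 7228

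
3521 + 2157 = 5678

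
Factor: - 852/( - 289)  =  2^2*3^1*17^( - 2)*71^1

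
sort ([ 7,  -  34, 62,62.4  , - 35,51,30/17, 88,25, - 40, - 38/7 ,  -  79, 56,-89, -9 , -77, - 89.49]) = [ - 89.49, - 89,- 79, - 77, - 40, - 35, - 34,-9, - 38/7 , 30/17 , 7 , 25 , 51, 56,  62,  62.4,88]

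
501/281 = 1 +220/281 = 1.78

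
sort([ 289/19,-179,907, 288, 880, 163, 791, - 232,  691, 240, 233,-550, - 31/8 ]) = [ - 550, -232, - 179, - 31/8, 289/19, 163, 233,240,288,691, 791,880,907 ] 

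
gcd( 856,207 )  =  1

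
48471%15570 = 1761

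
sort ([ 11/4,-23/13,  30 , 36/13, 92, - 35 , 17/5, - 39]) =[ - 39,-35, - 23/13 , 11/4  ,  36/13 , 17/5 , 30 , 92 ]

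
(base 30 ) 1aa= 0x4ba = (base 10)1210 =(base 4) 102322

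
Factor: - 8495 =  - 5^1*1699^1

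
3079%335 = 64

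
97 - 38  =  59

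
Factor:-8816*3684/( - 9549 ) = 2^6 * 3^(-1)*19^1 * 29^1*307^1 * 1061^( - 1) =10826048/3183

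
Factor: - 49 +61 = 2^2*3^1 =12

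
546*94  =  51324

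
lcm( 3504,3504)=3504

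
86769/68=1276 + 1/68=1276.01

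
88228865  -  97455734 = -9226869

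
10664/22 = 5332/11 = 484.73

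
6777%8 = 1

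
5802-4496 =1306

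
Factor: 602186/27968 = 689/32 = 2^ ( - 5) * 13^1*53^1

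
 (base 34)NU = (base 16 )32C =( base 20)20c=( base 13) 4A6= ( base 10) 812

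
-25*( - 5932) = 148300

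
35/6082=35/6082= 0.01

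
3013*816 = 2458608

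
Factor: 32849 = 107^1 * 307^1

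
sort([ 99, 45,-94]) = [- 94,  45, 99]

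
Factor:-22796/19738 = -2^1*41^1*71^( - 1 )  =  - 82/71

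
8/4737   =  8/4737 = 0.00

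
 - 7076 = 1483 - 8559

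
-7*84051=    - 588357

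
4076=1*4076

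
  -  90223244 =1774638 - 91997882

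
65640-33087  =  32553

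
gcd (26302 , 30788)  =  2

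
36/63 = 4/7 =0.57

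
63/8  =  63/8 = 7.88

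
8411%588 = 179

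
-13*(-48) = 624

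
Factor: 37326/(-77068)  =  -18663/38534 =-2^(-1)*3^1 * 6221^1 * 19267^( - 1)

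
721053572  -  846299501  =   - 125245929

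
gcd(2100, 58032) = 12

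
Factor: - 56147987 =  - 7^1*887^1*9043^1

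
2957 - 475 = 2482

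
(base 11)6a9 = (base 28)125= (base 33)pk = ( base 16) 34D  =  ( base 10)845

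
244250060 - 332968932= - 88718872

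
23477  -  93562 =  - 70085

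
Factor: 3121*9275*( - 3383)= - 97928631325 = - 5^2*7^1*17^1 * 53^1*199^1*3121^1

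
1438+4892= 6330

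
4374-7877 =-3503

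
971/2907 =971/2907 = 0.33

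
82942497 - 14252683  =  68689814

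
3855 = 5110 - 1255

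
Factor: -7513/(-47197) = 11^1*109^( - 1 )*433^ (-1 )*683^1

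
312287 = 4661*67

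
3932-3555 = 377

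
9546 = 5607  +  3939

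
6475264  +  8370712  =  14845976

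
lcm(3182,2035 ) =175010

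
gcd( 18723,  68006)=1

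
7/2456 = 7/2456=0.00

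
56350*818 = 46094300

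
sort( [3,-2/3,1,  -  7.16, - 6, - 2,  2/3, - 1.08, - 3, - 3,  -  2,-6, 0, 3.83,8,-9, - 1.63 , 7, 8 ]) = [ - 9, - 7.16,  -  6, - 6, - 3,-3,-2,  -  2, - 1.63,  -  1.08,-2/3,0,2/3,  1 , 3, 3.83,  7 , 8, 8 ] 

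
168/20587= 24/2941 =0.01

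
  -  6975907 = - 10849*643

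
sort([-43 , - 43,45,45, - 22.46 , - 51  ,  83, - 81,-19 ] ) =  [-81, - 51, - 43, - 43, - 22.46, - 19,45 , 45,83 ]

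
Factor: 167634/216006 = 201/259 = 3^1*7^( - 1 )*37^ (-1)* 67^1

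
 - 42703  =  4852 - 47555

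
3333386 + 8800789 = 12134175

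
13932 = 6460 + 7472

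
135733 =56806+78927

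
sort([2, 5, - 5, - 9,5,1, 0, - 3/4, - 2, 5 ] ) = [ - 9, - 5,-2,-3/4, 0,1,2, 5 , 5, 5 ]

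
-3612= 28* ( - 129 ) 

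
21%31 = 21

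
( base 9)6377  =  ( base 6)33411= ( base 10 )4687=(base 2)1001001001111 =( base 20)BE7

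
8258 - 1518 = 6740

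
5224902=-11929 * ( - 438) 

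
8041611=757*10623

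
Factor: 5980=2^2*5^1*13^1*23^1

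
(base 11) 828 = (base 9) 1328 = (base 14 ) 514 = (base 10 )998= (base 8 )1746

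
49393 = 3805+45588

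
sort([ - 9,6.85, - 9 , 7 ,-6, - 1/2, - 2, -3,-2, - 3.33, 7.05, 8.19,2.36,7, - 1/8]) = [ - 9, - 9, - 6, - 3.33, - 3,  -  2, - 2, - 1/2, -1/8,2.36,6.85,7,7, 7.05, 8.19]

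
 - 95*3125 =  - 296875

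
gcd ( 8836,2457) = 1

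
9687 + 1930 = 11617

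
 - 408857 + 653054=244197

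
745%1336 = 745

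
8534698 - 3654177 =4880521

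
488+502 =990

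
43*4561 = 196123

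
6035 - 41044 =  - 35009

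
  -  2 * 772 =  - 1544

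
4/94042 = 2/47021 = 0.00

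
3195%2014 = 1181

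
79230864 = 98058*808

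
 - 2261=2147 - 4408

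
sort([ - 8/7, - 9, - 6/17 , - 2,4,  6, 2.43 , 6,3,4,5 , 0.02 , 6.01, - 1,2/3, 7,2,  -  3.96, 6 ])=[-9,-3.96, - 2 , - 8/7 , - 1, - 6/17 , 0.02,2/3,2,2.43, 3,  4,4,5,6,6, 6,  6.01, 7] 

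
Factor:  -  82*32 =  - 2^6 * 41^1 = -2624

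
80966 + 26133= 107099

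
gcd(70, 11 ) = 1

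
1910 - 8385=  -6475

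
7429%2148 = 985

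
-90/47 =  -90/47 = - 1.91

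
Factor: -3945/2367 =-3^(-1)*5^1 = - 5/3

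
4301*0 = 0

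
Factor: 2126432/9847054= 151888/703361 = 2^4*11^1*19^( - 1)*863^1*37019^(-1)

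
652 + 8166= 8818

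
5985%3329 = 2656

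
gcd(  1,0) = 1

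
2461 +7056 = 9517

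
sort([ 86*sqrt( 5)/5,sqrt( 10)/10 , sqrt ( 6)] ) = [ sqrt( 10)/10, sqrt(6), 86*sqrt( 5)/5] 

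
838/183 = 4  +  106/183 = 4.58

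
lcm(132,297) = 1188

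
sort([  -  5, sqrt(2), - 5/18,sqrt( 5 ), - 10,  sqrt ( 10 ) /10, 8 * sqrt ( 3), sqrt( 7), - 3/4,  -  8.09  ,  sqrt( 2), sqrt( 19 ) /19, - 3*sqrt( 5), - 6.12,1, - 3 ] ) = [  -  10, - 8.09,-3 * sqrt( 5),-6.12,- 5, - 3 ,-3/4,- 5/18,sqrt( 19)/19,sqrt(10 )/10, 1,sqrt( 2), sqrt(2), sqrt( 5 ),  sqrt( 7 ) , 8*sqrt( 3)] 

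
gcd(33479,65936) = 1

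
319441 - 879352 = - 559911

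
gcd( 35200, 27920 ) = 80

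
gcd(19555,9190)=5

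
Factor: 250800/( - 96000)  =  -2^(  -  4 )*5^( - 1 )*11^1 * 19^1 = -  209/80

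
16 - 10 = 6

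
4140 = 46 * 90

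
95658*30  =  2869740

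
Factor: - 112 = -2^4*7^1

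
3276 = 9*364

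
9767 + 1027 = 10794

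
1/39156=1/39156 = 0.00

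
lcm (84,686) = 4116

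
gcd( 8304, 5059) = 1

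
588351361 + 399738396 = 988089757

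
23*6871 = 158033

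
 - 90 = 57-147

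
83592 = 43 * 1944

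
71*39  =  2769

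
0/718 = 0 = 0.00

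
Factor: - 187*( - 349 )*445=5^1*11^1*17^1*89^1*349^1 = 29042035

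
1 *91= 91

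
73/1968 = 73/1968 = 0.04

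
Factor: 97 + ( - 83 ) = 2^1*7^1=14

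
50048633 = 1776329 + 48272304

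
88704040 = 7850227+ 80853813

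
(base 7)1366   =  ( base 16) 21A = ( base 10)538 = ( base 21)14d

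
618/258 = 103/43 = 2.40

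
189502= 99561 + 89941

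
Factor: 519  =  3^1* 173^1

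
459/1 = 459=459.00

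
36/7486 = 18/3743= 0.00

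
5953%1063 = 638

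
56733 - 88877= - 32144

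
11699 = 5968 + 5731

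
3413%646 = 183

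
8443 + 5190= 13633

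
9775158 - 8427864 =1347294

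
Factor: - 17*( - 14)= 2^1* 7^1*17^1 = 238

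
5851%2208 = 1435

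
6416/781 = 8 + 168/781 = 8.22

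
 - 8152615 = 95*( -85817 )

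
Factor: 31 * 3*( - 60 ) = -2^2* 3^2 * 5^1 * 31^1=   - 5580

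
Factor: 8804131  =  7^1*  103^1 *12211^1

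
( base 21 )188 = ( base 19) 1d9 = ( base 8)1151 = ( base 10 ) 617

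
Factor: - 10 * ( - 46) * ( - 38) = - 17480  =  - 2^3*5^1*19^1*23^1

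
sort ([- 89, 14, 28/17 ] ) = [ - 89 , 28/17, 14]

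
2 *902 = 1804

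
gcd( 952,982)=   2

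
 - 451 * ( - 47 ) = 21197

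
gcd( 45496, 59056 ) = 8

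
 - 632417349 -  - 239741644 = - 392675705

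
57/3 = 19 = 19.00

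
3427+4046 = 7473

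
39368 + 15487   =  54855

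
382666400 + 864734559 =1247400959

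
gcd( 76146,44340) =6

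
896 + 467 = 1363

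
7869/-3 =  - 2623+0/1 = - 2623.00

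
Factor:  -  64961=-13^1*19^1*263^1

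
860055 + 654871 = 1514926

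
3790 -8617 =-4827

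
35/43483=35/43483 = 0.00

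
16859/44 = 383 + 7/44  =  383.16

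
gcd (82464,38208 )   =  96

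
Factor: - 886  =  -2^1*443^1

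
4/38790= 2/19395= 0.00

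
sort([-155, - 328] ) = [ - 328, - 155 ]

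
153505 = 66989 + 86516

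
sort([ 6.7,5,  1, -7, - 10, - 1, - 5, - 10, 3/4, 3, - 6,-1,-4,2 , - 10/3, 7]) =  [ - 10 , - 10,  -  7, - 6, - 5, - 4, - 10/3, - 1, - 1,  3/4,1, 2, 3, 5,6.7 , 7] 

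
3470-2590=880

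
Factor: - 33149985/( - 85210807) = 3013635/7746437= 3^1  *5^1*313^( - 1)*24749^( - 1 )*200909^1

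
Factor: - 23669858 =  - 2^1 * 19^1 *29^1*47^1*457^1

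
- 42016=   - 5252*8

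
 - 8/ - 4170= 4/2085  =  0.00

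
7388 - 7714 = -326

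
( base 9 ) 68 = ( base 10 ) 62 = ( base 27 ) 28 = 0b111110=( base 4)332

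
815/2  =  407 + 1/2 = 407.50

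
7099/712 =9 + 691/712 =9.97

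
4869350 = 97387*50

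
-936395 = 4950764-5887159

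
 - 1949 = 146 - 2095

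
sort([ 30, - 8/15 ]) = [ - 8/15 , 30]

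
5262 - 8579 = - 3317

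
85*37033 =3147805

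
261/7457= 261/7457 =0.04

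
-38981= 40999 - 79980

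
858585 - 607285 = 251300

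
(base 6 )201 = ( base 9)81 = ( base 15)4D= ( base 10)73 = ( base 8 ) 111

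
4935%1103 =523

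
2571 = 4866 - 2295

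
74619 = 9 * 8291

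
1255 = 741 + 514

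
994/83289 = 994/83289 = 0.01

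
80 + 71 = 151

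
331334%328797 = 2537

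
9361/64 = 146 + 17/64 = 146.27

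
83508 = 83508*1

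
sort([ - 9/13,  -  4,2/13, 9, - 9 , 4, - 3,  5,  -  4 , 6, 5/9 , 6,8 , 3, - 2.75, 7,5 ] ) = [ - 9, - 4 , -4, - 3, - 2.75,- 9/13,  2/13,5/9, 3,  4, 5 , 5,6  ,  6,7, 8,  9]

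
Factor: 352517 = 11^1*73^1*439^1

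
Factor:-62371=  - 97^1*643^1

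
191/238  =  191/238= 0.80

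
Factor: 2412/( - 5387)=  - 2^2*3^2*67^1*5387^( - 1)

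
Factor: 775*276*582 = 2^3*3^2*5^2*23^1*31^1*97^1= 124489800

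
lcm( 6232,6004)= 492328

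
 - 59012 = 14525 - 73537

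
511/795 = 511/795 = 0.64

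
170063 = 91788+78275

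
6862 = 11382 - 4520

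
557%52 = 37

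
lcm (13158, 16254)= 276318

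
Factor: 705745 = 5^1 *191^1 * 739^1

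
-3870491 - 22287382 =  - 26157873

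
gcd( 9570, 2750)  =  110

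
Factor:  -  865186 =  - 2^1*7^1*29^1*2131^1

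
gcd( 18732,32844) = 84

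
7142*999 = 7134858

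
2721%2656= 65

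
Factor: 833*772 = 2^2 * 7^2*17^1*193^1 = 643076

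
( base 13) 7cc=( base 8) 2507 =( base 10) 1351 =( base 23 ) 2ch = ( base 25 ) 241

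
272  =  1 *272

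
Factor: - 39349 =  - 19^2*109^1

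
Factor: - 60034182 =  - 2^1*3^1*13^1*229^1*3361^1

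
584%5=4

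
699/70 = 9  +  69/70= 9.99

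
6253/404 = 6253/404=15.48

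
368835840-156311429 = 212524411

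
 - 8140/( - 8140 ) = 1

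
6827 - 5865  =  962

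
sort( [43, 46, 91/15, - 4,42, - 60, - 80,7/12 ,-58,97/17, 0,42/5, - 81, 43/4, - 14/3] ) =[ - 81, - 80, - 60 , - 58, - 14/3, - 4, 0, 7/12, 97/17,91/15,42/5,43/4,  42,43,46]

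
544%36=4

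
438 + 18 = 456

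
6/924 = 1/154 = 0.01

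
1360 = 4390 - 3030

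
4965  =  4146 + 819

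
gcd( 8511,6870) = 3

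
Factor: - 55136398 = - 2^1*27568199^1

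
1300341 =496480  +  803861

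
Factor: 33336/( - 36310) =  - 2^2*3^2*5^ ( - 1)*463^1*3631^(-1) = -16668/18155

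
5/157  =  5/157 = 0.03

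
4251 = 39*109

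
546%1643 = 546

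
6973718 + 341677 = 7315395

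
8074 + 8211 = 16285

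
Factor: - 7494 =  - 2^1*3^1 *1249^1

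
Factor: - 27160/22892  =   - 70/59 = - 2^1 * 5^1*7^1*59^(  -  1) 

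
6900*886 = 6113400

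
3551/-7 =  - 3551/7 = -  507.29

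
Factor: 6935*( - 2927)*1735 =-5^2*19^1 * 73^1 * 347^1*2927^1 =-35218322575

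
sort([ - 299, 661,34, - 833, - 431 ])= [ - 833,  -  431,  -  299 , 34  ,  661]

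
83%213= 83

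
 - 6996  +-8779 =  - 15775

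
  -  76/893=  - 1+43/47  =  -  0.09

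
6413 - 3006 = 3407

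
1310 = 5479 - 4169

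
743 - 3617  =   - 2874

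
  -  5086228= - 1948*2611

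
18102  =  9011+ 9091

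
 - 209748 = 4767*(  -  44) 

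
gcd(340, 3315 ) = 85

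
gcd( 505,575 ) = 5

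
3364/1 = 3364 = 3364.00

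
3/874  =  3/874= 0.00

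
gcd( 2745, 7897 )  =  1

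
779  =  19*41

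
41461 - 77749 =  - 36288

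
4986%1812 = 1362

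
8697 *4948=43032756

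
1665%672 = 321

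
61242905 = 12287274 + 48955631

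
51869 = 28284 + 23585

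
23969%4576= 1089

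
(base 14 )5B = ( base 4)1101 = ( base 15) 56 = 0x51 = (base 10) 81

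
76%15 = 1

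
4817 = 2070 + 2747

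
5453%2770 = 2683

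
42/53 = 42/53  =  0.79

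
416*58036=24142976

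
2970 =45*66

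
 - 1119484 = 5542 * ( - 202 ) 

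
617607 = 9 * 68623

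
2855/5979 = 2855/5979 = 0.48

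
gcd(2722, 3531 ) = 1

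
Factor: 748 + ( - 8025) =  - 7277= - 19^1*383^1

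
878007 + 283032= 1161039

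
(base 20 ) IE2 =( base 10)7482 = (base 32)79Q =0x1D3A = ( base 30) 89C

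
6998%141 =89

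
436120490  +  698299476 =1134419966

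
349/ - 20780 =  - 1+20431/20780 = -0.02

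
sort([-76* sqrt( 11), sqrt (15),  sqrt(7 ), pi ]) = [ - 76*sqrt(11),sqrt( 7 ), pi, sqrt (15) ]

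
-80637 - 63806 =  - 144443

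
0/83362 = 0 = 0.00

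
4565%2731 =1834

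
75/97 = 75/97 = 0.77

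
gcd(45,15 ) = 15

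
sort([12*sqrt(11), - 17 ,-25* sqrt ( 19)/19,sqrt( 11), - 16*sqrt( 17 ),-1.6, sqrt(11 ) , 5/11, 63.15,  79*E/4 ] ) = [-16*sqrt ( 17 ), - 17, - 25*sqrt(19 ) /19,- 1.6,5/11, sqrt( 11 ) , sqrt(11),  12*sqrt(11 ), 79*E/4, 63.15]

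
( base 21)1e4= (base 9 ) 1011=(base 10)739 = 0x2E3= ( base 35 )l4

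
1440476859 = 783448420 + 657028439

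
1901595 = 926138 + 975457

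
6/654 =1/109= 0.01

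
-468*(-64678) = 30269304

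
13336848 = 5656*2358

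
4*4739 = 18956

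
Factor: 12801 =3^1 * 17^1 * 251^1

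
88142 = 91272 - 3130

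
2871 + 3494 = 6365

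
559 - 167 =392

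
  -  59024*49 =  - 2892176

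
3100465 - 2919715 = 180750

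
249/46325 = 249/46325=0.01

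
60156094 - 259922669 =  - 199766575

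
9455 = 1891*5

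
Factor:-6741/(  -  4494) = 2^ ( - 1)*3^1=3/2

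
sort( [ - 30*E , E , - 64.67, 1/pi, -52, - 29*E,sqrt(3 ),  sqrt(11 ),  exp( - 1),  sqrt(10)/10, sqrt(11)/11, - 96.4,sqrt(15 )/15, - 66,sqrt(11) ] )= [ - 96.4,-30*E, - 29*E, - 66, - 64.67, - 52 , sqrt(15 )/15, sqrt ( 11 )/11,sqrt( 10 )/10,  1/pi,  exp ( - 1 ),sqrt (3) , E,sqrt(11 ), sqrt( 11) ] 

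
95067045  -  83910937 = 11156108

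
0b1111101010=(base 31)11a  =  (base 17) 37g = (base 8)1752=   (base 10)1002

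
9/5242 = 9/5242 = 0.00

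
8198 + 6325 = 14523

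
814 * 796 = 647944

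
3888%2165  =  1723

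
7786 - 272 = 7514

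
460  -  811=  -351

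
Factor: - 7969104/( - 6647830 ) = 2^3*3^4*5^(-1)*7^( - 2 )*11^1*13^1*43^1*13567^( - 1 ) = 3984552/3323915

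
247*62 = 15314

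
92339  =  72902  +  19437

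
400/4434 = 200/2217=0.09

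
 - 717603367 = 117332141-834935508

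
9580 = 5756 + 3824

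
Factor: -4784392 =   -  2^3 * 598049^1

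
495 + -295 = 200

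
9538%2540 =1918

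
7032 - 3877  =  3155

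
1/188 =1/188 = 0.01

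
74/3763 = 74/3763 = 0.02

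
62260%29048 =4164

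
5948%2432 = 1084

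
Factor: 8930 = 2^1*5^1 * 19^1*47^1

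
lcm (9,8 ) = 72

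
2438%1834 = 604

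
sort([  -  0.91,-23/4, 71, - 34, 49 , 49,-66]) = [ - 66, - 34,-23/4,-0.91, 49,49,71]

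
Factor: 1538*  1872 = 2^5*3^2 * 13^1*769^1 = 2879136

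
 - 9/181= -1 + 172/181=- 0.05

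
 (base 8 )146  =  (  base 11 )93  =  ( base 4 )1212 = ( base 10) 102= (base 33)33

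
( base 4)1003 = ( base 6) 151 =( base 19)3A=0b1000011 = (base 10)67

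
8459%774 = 719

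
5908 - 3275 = 2633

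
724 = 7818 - 7094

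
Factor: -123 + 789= 666=2^1*3^2 * 37^1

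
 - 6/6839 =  - 1+6833/6839 = - 0.00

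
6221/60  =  6221/60=103.68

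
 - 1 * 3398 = -3398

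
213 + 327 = 540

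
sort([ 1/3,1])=[ 1/3,  1 ] 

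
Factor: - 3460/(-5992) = 2^(-1)*5^1 *7^( - 1 )*107^(-1 )*  173^1 = 865/1498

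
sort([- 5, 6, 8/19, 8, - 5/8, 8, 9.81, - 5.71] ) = [ - 5.71, - 5, - 5/8, 8/19, 6, 8,8, 9.81 ] 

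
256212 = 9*28468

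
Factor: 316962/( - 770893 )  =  -2^1*3^2*761^ (-1)*1013^ ( - 1)*17609^1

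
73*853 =62269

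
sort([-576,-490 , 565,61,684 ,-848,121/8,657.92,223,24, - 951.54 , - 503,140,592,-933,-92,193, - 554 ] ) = [  -  951.54, - 933, - 848,  -  576,- 554, -503  ,-490, - 92,121/8 , 24 , 61,140, 193, 223,  565, 592,657.92,  684]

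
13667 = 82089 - 68422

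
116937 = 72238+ 44699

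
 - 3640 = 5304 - 8944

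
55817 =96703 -40886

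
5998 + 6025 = 12023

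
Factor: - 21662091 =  - 3^2*11^1*218809^1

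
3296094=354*9311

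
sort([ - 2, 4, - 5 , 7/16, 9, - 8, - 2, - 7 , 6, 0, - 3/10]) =[ - 8, - 7, - 5, - 2, - 2 , - 3/10 , 0, 7/16 , 4 , 6,9 ] 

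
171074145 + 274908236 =445982381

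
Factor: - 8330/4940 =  - 2^(  -  1 )*7^2*13^( - 1) * 17^1*19^( - 1)=   - 833/494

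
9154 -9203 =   -  49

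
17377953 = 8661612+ 8716341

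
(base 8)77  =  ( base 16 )3F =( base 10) 63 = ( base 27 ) 29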